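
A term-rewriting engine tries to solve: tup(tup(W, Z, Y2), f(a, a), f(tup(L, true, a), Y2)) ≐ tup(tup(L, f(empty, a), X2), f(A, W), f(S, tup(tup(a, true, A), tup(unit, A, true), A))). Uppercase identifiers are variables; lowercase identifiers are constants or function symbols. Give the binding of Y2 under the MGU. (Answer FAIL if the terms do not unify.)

Decompose tup/3: tup(W, Z, Y2) ≐ tup(L, f(empty, a), X2),  f(a, a) ≐ f(A, W),  f(tup(L, true, a), Y2) ≐ f(S, tup(tup(a, true, A), tup(unit, A, true), A)).
Decompose tup/3: W ≐ L,  Z ≐ f(empty, a),  Y2 ≐ X2.
Bind W := L; substituting into the one remaining equation that mentions W gives: f(a, a) ≐ f(A, L).
Bind Z := f(empty, a); no other remaining equation mentions Z.
Bind Y2 := X2; substituting into the one remaining equation that mentions Y2 gives: f(tup(L, true, a), X2) ≐ f(S, tup(tup(a, true, A), tup(unit, A, true), A)).
Decompose f/2: a ≐ A,  a ≐ L.
Bind A := a; substituting into the one remaining equation that mentions A gives: f(tup(L, true, a), X2) ≐ f(S, tup(tup(a, true, a), tup(unit, a, true), a)).
Bind L := a; substituting into the remaining equation gives: f(tup(a, true, a), X2) ≐ f(S, tup(tup(a, true, a), tup(unit, a, true), a)). Substituting into the earlier binding gives W := a.
Decompose f/2: tup(a, true, a) ≐ S,  X2 ≐ tup(tup(a, true, a), tup(unit, a, true), a).
Bind S := tup(a, true, a); no other remaining equation mentions S.
Bind X2 := tup(tup(a, true, a), tup(unit, a, true), a). Substituting into the earlier binding gives Y2 := tup(tup(a, true, a), tup(unit, a, true), a).
MGU = { W ↦ a, Z ↦ f(empty, a), Y2 ↦ tup(tup(a, true, a), tup(unit, a, true), a), A ↦ a, L ↦ a, S ↦ tup(a, true, a), X2 ↦ tup(tup(a, true, a), tup(unit, a, true), a) }, so Y2 ↦ tup(tup(a, true, a), tup(unit, a, true), a).

tup(tup(a, true, a), tup(unit, a, true), a)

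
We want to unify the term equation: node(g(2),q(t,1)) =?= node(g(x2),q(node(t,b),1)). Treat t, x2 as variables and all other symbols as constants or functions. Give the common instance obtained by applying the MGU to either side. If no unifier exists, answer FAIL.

Decompose node/2: g(2) =?= g(x2),  q(t,1) =?= q(node(t,b),1).
Decompose g/1: 2 =?= x2.
Bind x2 := 2; no other remaining equation mentions x2.
Decompose q/2: t =?= node(t,b),  1 =?= 1.
Occurs check fails: t occurs in node(t,b); the equation t =?= node(t,b) has no finite solution.

FAIL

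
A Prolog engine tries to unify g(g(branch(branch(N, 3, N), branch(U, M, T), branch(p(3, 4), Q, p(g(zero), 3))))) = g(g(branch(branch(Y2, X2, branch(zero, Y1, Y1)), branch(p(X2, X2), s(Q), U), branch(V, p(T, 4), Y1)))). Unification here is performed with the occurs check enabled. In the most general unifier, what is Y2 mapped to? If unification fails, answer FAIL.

branch(zero, p(g(zero), 3), p(g(zero), 3))

Decompose g/1: g(branch(branch(N, 3, N), branch(U, M, T), branch(p(3, 4), Q, p(g(zero), 3)))) = g(branch(branch(Y2, X2, branch(zero, Y1, Y1)), branch(p(X2, X2), s(Q), U), branch(V, p(T, 4), Y1))).
Decompose g/1: branch(branch(N, 3, N), branch(U, M, T), branch(p(3, 4), Q, p(g(zero), 3))) = branch(branch(Y2, X2, branch(zero, Y1, Y1)), branch(p(X2, X2), s(Q), U), branch(V, p(T, 4), Y1)).
Decompose branch/3: branch(N, 3, N) = branch(Y2, X2, branch(zero, Y1, Y1)),  branch(U, M, T) = branch(p(X2, X2), s(Q), U),  branch(p(3, 4), Q, p(g(zero), 3)) = branch(V, p(T, 4), Y1).
Decompose branch/3: N = Y2,  3 = X2,  N = branch(zero, Y1, Y1).
Bind N := Y2; substituting into the one remaining equation that mentions N gives: Y2 = branch(zero, Y1, Y1).
Bind X2 := 3; substituting into the one remaining equation that mentions X2 gives: branch(U, M, T) = branch(p(3, 3), s(Q), U).
Bind Y2 := branch(zero, Y1, Y1); no other remaining equation mentions Y2. Substituting into the earlier binding gives N := branch(zero, Y1, Y1).
Decompose branch/3: U = p(3, 3),  M = s(Q),  T = U.
Bind U := p(3, 3); substituting into the one remaining equation that mentions U gives: T = p(3, 3).
Bind M := s(Q); no other remaining equation mentions M.
Bind T := p(3, 3); substituting into the remaining equation gives: branch(p(3, 4), Q, p(g(zero), 3)) = branch(V, p(p(3, 3), 4), Y1).
Decompose branch/3: p(3, 4) = V,  Q = p(p(3, 3), 4),  p(g(zero), 3) = Y1.
Bind V := p(3, 4); no other remaining equation mentions V.
Bind Q := p(p(3, 3), 4); no other remaining equation mentions Q. Substituting into the earlier binding gives M := s(p(p(3, 3), 4)).
Bind Y1 := p(g(zero), 3). Substituting into the earlier bindings gives N := branch(zero, p(g(zero), 3), p(g(zero), 3)), Y2 := branch(zero, p(g(zero), 3), p(g(zero), 3)).
MGU = { N ↦ branch(zero, p(g(zero), 3), p(g(zero), 3)), X2 ↦ 3, Y2 ↦ branch(zero, p(g(zero), 3), p(g(zero), 3)), U ↦ p(3, 3), M ↦ s(p(p(3, 3), 4)), T ↦ p(3, 3), V ↦ p(3, 4), Q ↦ p(p(3, 3), 4), Y1 ↦ p(g(zero), 3) }, so Y2 ↦ branch(zero, p(g(zero), 3), p(g(zero), 3)).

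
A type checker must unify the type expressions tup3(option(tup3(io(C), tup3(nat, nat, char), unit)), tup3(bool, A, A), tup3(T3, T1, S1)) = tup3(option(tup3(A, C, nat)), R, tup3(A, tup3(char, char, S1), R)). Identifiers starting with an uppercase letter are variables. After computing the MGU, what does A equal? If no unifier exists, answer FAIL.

Decompose tup3/3: option(tup3(io(C), tup3(nat, nat, char), unit)) = option(tup3(A, C, nat)),  tup3(bool, A, A) = R,  tup3(T3, T1, S1) = tup3(A, tup3(char, char, S1), R).
Decompose option/1: tup3(io(C), tup3(nat, nat, char), unit) = tup3(A, C, nat).
Decompose tup3/3: io(C) = A,  tup3(nat, nat, char) = C,  unit = nat.
Bind A := io(C); substituting into the 2 remaining equations that mention A gives: tup3(bool, io(C), io(C)) = R,  tup3(T3, T1, S1) = tup3(io(C), tup3(char, char, S1), R).
Bind C := tup3(nat, nat, char); substituting into the 2 remaining equations that mention C gives: tup3(bool, io(tup3(nat, nat, char)), io(tup3(nat, nat, char))) = R,  tup3(T3, T1, S1) = tup3(io(tup3(nat, nat, char)), tup3(char, char, S1), R). Substituting into the earlier binding gives A := io(tup3(nat, nat, char)).
Clash: constants unit and nat differ; no unifier exists.

FAIL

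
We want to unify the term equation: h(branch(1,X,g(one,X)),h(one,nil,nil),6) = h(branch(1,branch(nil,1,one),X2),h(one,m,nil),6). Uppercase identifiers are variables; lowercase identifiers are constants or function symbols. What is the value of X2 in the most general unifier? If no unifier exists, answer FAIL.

FAIL

Decompose h/3: branch(1,X,g(one,X)) = branch(1,branch(nil,1,one),X2),  h(one,nil,nil) = h(one,m,nil),  6 = 6.
Decompose branch/3: 1 = 1,  X = branch(nil,1,one),  g(one,X) = X2.
Delete trivial equation 1 = 1.
Bind X := branch(nil,1,one); substituting into the one remaining equation that mentions X gives: g(one,branch(nil,1,one)) = X2.
Bind X2 := g(one,branch(nil,1,one)); no other remaining equation mentions X2.
Decompose h/3: one = one,  nil = m,  nil = nil.
Delete trivial equation one = one.
Clash: constants nil and m differ; no unifier exists.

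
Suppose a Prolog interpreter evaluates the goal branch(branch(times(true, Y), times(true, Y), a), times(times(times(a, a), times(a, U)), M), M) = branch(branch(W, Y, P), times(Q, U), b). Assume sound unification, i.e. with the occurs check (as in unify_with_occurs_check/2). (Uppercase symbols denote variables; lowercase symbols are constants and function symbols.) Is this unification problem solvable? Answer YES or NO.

NO

Decompose branch/3: branch(times(true, Y), times(true, Y), a) = branch(W, Y, P),  times(times(times(a, a), times(a, U)), M) = times(Q, U),  M = b.
Decompose branch/3: times(true, Y) = W,  times(true, Y) = Y,  a = P.
Bind W := times(true, Y); no other remaining equation mentions W.
Occurs check fails: Y occurs in times(true, Y); the equation Y = times(true, Y) has no finite solution.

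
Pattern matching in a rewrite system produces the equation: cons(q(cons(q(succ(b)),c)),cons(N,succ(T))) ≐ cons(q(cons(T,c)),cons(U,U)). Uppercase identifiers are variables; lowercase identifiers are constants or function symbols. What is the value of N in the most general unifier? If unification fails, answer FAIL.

Decompose cons/2: q(cons(q(succ(b)),c)) ≐ q(cons(T,c)),  cons(N,succ(T)) ≐ cons(U,U).
Decompose q/1: cons(q(succ(b)),c) ≐ cons(T,c).
Decompose cons/2: q(succ(b)) ≐ T,  c ≐ c.
Bind T := q(succ(b)); substituting into the one remaining equation that mentions T gives: cons(N,succ(q(succ(b)))) ≐ cons(U,U).
Delete trivial equation c ≐ c.
Decompose cons/2: N ≐ U,  succ(q(succ(b))) ≐ U.
Bind N := U; no other remaining equation mentions N.
Bind U := succ(q(succ(b))). Substituting into the earlier binding gives N := succ(q(succ(b))).
MGU = { T ↦ q(succ(b)), N ↦ succ(q(succ(b))), U ↦ succ(q(succ(b))) }, so N ↦ succ(q(succ(b))).

succ(q(succ(b)))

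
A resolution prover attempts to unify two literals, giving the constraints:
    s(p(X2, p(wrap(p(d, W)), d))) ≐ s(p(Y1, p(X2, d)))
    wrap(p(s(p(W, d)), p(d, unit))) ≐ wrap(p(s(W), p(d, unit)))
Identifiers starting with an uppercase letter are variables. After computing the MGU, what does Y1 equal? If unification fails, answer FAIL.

FAIL

Decompose s/1: p(X2, p(wrap(p(d, W)), d)) ≐ p(Y1, p(X2, d)).
Decompose p/2: X2 ≐ Y1,  p(wrap(p(d, W)), d) ≐ p(X2, d).
Bind X2 := Y1; substituting into the one remaining equation that mentions X2 gives: p(wrap(p(d, W)), d) ≐ p(Y1, d).
Decompose p/2: wrap(p(d, W)) ≐ Y1,  d ≐ d.
Bind Y1 := wrap(p(d, W)); no other remaining equation mentions Y1. Substituting into the earlier binding gives X2 := wrap(p(d, W)).
Delete trivial equation d ≐ d.
Decompose wrap/1: p(s(p(W, d)), p(d, unit)) ≐ p(s(W), p(d, unit)).
Decompose p/2: s(p(W, d)) ≐ s(W),  p(d, unit) ≐ p(d, unit).
Decompose s/1: p(W, d) ≐ W.
Occurs check fails: W occurs in p(W, d); the equation W ≐ p(W, d) has no finite solution.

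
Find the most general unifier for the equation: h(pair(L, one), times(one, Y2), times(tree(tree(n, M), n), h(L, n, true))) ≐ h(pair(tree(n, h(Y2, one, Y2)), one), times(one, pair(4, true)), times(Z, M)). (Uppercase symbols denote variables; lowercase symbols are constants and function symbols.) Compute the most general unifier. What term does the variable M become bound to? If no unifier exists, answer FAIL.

Decompose h/3: pair(L, one) ≐ pair(tree(n, h(Y2, one, Y2)), one),  times(one, Y2) ≐ times(one, pair(4, true)),  times(tree(tree(n, M), n), h(L, n, true)) ≐ times(Z, M).
Decompose pair/2: L ≐ tree(n, h(Y2, one, Y2)),  one ≐ one.
Bind L := tree(n, h(Y2, one, Y2)); substituting into the one remaining equation that mentions L gives: times(tree(tree(n, M), n), h(tree(n, h(Y2, one, Y2)), n, true)) ≐ times(Z, M).
Delete trivial equation one ≐ one.
Decompose times/2: one ≐ one,  Y2 ≐ pair(4, true).
Delete trivial equation one ≐ one.
Bind Y2 := pair(4, true); substituting into the remaining equation gives: times(tree(tree(n, M), n), h(tree(n, h(pair(4, true), one, pair(4, true))), n, true)) ≐ times(Z, M). Substituting into the earlier binding gives L := tree(n, h(pair(4, true), one, pair(4, true))).
Decompose times/2: tree(tree(n, M), n) ≐ Z,  h(tree(n, h(pair(4, true), one, pair(4, true))), n, true) ≐ M.
Bind Z := tree(tree(n, M), n); no other remaining equation mentions Z.
Bind M := h(tree(n, h(pair(4, true), one, pair(4, true))), n, true). Substituting into the earlier binding gives Z := tree(tree(n, h(tree(n, h(pair(4, true), one, pair(4, true))), n, true)), n).
MGU = { L -> tree(n, h(pair(4, true), one, pair(4, true))), Y2 -> pair(4, true), Z -> tree(tree(n, h(tree(n, h(pair(4, true), one, pair(4, true))), n, true)), n), M -> h(tree(n, h(pair(4, true), one, pair(4, true))), n, true) }, so M -> h(tree(n, h(pair(4, true), one, pair(4, true))), n, true).

h(tree(n, h(pair(4, true), one, pair(4, true))), n, true)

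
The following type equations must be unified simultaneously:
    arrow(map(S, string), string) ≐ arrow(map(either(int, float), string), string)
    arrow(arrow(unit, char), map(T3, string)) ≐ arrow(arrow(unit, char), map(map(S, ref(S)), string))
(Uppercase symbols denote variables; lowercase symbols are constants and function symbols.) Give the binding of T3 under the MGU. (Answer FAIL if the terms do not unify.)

map(either(int, float), ref(either(int, float)))

Decompose arrow/2: map(S, string) ≐ map(either(int, float), string),  string ≐ string.
Decompose map/2: S ≐ either(int, float),  string ≐ string.
Bind S := either(int, float); substituting into the one remaining equation that mentions S gives: arrow(arrow(unit, char), map(T3, string)) ≐ arrow(arrow(unit, char), map(map(either(int, float), ref(either(int, float))), string)).
Delete trivial equation string ≐ string.
Delete trivial equation string ≐ string.
Decompose arrow/2: arrow(unit, char) ≐ arrow(unit, char),  map(T3, string) ≐ map(map(either(int, float), ref(either(int, float))), string).
Delete trivial equation arrow(unit, char) ≐ arrow(unit, char).
Decompose map/2: T3 ≐ map(either(int, float), ref(either(int, float))),  string ≐ string.
Bind T3 := map(either(int, float), ref(either(int, float))); no other remaining equation mentions T3.
Delete trivial equation string ≐ string.
MGU = { S ↦ either(int, float), T3 ↦ map(either(int, float), ref(either(int, float))) }, so T3 ↦ map(either(int, float), ref(either(int, float))).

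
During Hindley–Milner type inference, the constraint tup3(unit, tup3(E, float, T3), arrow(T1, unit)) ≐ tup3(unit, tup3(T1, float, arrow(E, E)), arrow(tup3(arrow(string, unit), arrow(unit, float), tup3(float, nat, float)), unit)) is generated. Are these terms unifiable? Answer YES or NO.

YES

Decompose tup3/3: unit ≐ unit,  tup3(E, float, T3) ≐ tup3(T1, float, arrow(E, E)),  arrow(T1, unit) ≐ arrow(tup3(arrow(string, unit), arrow(unit, float), tup3(float, nat, float)), unit).
Delete trivial equation unit ≐ unit.
Decompose tup3/3: E ≐ T1,  float ≐ float,  T3 ≐ arrow(E, E).
Bind E := T1; substituting into the one remaining equation that mentions E gives: T3 ≐ arrow(T1, T1).
Delete trivial equation float ≐ float.
Bind T3 := arrow(T1, T1); no other remaining equation mentions T3.
Decompose arrow/2: T1 ≐ tup3(arrow(string, unit), arrow(unit, float), tup3(float, nat, float)),  unit ≐ unit.
Bind T1 := tup3(arrow(string, unit), arrow(unit, float), tup3(float, nat, float)); no other remaining equation mentions T1. Substituting into the earlier bindings gives E := tup3(arrow(string, unit), arrow(unit, float), tup3(float, nat, float)), T3 := arrow(tup3(arrow(string, unit), arrow(unit, float), tup3(float, nat, float)), tup3(arrow(string, unit), arrow(unit, float), tup3(float, nat, float))).
Delete trivial equation unit ≐ unit.
No equations remain and no clash or occurs-check failure arose, so a unifier exists.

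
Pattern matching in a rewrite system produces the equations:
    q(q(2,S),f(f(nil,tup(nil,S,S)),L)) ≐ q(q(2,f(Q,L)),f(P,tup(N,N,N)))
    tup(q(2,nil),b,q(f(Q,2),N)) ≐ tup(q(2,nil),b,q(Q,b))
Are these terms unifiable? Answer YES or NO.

NO

Decompose q/2: q(2,S) ≐ q(2,f(Q,L)),  f(f(nil,tup(nil,S,S)),L) ≐ f(P,tup(N,N,N)).
Decompose q/2: 2 ≐ 2,  S ≐ f(Q,L).
Delete trivial equation 2 ≐ 2.
Bind S := f(Q,L); substituting into the one remaining equation that mentions S gives: f(f(nil,tup(nil,f(Q,L),f(Q,L))),L) ≐ f(P,tup(N,N,N)).
Decompose f/2: f(nil,tup(nil,f(Q,L),f(Q,L))) ≐ P,  L ≐ tup(N,N,N).
Bind P := f(nil,tup(nil,f(Q,L),f(Q,L))); no other remaining equation mentions P.
Bind L := tup(N,N,N); no other remaining equation mentions L. Substituting into the earlier bindings gives S := f(Q,tup(N,N,N)), P := f(nil,tup(nil,f(Q,tup(N,N,N)),f(Q,tup(N,N,N)))).
Decompose tup/3: q(2,nil) ≐ q(2,nil),  b ≐ b,  q(f(Q,2),N) ≐ q(Q,b).
Delete trivial equation q(2,nil) ≐ q(2,nil).
Delete trivial equation b ≐ b.
Decompose q/2: f(Q,2) ≐ Q,  N ≐ b.
Occurs check fails: Q occurs in f(Q,2); the equation Q ≐ f(Q,2) has no finite solution.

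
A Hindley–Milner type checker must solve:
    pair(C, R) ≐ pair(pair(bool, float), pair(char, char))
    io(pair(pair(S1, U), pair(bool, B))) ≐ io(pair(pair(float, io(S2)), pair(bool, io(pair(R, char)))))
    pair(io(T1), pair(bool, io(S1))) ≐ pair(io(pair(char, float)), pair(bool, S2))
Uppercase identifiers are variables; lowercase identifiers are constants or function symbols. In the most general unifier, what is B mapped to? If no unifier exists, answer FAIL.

Decompose pair/2: C ≐ pair(bool, float),  R ≐ pair(char, char).
Bind C := pair(bool, float); no other remaining equation mentions C.
Bind R := pair(char, char); substituting into the one remaining equation that mentions R gives: io(pair(pair(S1, U), pair(bool, B))) ≐ io(pair(pair(float, io(S2)), pair(bool, io(pair(pair(char, char), char))))).
Decompose io/1: pair(pair(S1, U), pair(bool, B)) ≐ pair(pair(float, io(S2)), pair(bool, io(pair(pair(char, char), char)))).
Decompose pair/2: pair(S1, U) ≐ pair(float, io(S2)),  pair(bool, B) ≐ pair(bool, io(pair(pair(char, char), char))).
Decompose pair/2: S1 ≐ float,  U ≐ io(S2).
Bind S1 := float; substituting into the one remaining equation that mentions S1 gives: pair(io(T1), pair(bool, io(float))) ≐ pair(io(pair(char, float)), pair(bool, S2)).
Bind U := io(S2); no other remaining equation mentions U.
Decompose pair/2: bool ≐ bool,  B ≐ io(pair(pair(char, char), char)).
Delete trivial equation bool ≐ bool.
Bind B := io(pair(pair(char, char), char)); no other remaining equation mentions B.
Decompose pair/2: io(T1) ≐ io(pair(char, float)),  pair(bool, io(float)) ≐ pair(bool, S2).
Decompose io/1: T1 ≐ pair(char, float).
Bind T1 := pair(char, float); no other remaining equation mentions T1.
Decompose pair/2: bool ≐ bool,  io(float) ≐ S2.
Delete trivial equation bool ≐ bool.
Bind S2 := io(float). Substituting into the earlier binding gives U := io(io(float)).
MGU = { C ↦ pair(bool, float), R ↦ pair(char, char), S1 ↦ float, U ↦ io(io(float)), B ↦ io(pair(pair(char, char), char)), T1 ↦ pair(char, float), S2 ↦ io(float) }, so B ↦ io(pair(pair(char, char), char)).

io(pair(pair(char, char), char))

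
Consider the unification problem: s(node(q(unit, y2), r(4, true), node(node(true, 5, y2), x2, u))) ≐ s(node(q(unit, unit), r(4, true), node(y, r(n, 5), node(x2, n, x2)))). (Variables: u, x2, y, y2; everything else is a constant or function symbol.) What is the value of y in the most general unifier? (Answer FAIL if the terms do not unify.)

Decompose s/1: node(q(unit, y2), r(4, true), node(node(true, 5, y2), x2, u)) ≐ node(q(unit, unit), r(4, true), node(y, r(n, 5), node(x2, n, x2))).
Decompose node/3: q(unit, y2) ≐ q(unit, unit),  r(4, true) ≐ r(4, true),  node(node(true, 5, y2), x2, u) ≐ node(y, r(n, 5), node(x2, n, x2)).
Decompose q/2: unit ≐ unit,  y2 ≐ unit.
Delete trivial equation unit ≐ unit.
Bind y2 := unit; substituting into the one remaining equation that mentions y2 gives: node(node(true, 5, unit), x2, u) ≐ node(y, r(n, 5), node(x2, n, x2)).
Delete trivial equation r(4, true) ≐ r(4, true).
Decompose node/3: node(true, 5, unit) ≐ y,  x2 ≐ r(n, 5),  u ≐ node(x2, n, x2).
Bind y := node(true, 5, unit); no other remaining equation mentions y.
Bind x2 := r(n, 5); substituting into the remaining equation gives: u ≐ node(r(n, 5), n, r(n, 5)).
Bind u := node(r(n, 5), n, r(n, 5)).
MGU = { y2 -> unit, y -> node(true, 5, unit), x2 -> r(n, 5), u -> node(r(n, 5), n, r(n, 5)) }, so y -> node(true, 5, unit).

node(true, 5, unit)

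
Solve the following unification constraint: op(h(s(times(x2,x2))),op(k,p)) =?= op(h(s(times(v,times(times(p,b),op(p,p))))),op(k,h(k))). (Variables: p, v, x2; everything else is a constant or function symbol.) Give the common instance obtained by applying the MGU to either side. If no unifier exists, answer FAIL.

op(h(s(times(times(times(h(k),b),op(h(k),h(k))),times(times(h(k),b),op(h(k),h(k)))))),op(k,h(k)))

Decompose op/2: h(s(times(x2,x2))) =?= h(s(times(v,times(times(p,b),op(p,p))))),  op(k,p) =?= op(k,h(k)).
Decompose h/1: s(times(x2,x2)) =?= s(times(v,times(times(p,b),op(p,p)))).
Decompose s/1: times(x2,x2) =?= times(v,times(times(p,b),op(p,p))).
Decompose times/2: x2 =?= v,  x2 =?= times(times(p,b),op(p,p)).
Bind x2 := v; substituting into the one remaining equation that mentions x2 gives: v =?= times(times(p,b),op(p,p)).
Bind v := times(times(p,b),op(p,p)); no other remaining equation mentions v. Substituting into the earlier binding gives x2 := times(times(p,b),op(p,p)).
Decompose op/2: k =?= k,  p =?= h(k).
Delete trivial equation k =?= k.
Bind p := h(k). Substituting into the earlier bindings gives x2 := times(times(h(k),b),op(h(k),h(k))), v := times(times(h(k),b),op(h(k),h(k))).
Applying the MGU to either side gives op(h(s(times(times(times(h(k),b),op(h(k),h(k))),times(times(h(k),b),op(h(k),h(k)))))),op(k,h(k))).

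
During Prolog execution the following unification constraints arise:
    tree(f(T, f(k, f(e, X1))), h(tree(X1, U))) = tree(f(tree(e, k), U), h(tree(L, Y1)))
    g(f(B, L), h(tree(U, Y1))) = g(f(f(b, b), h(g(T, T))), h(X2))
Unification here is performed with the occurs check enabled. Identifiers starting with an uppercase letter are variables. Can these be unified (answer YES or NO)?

Decompose tree/2: f(T, f(k, f(e, X1))) = f(tree(e, k), U),  h(tree(X1, U)) = h(tree(L, Y1)).
Decompose f/2: T = tree(e, k),  f(k, f(e, X1)) = U.
Bind T := tree(e, k); substituting into the one remaining equation that mentions T gives: g(f(B, L), h(tree(U, Y1))) = g(f(f(b, b), h(g(tree(e, k), tree(e, k)))), h(X2)).
Bind U := f(k, f(e, X1)); substituting into the remaining equations gives: h(tree(X1, f(k, f(e, X1)))) = h(tree(L, Y1)),  g(f(B, L), h(tree(f(k, f(e, X1)), Y1))) = g(f(f(b, b), h(g(tree(e, k), tree(e, k)))), h(X2)).
Decompose h/1: tree(X1, f(k, f(e, X1))) = tree(L, Y1).
Decompose tree/2: X1 = L,  f(k, f(e, X1)) = Y1.
Bind X1 := L; substituting into the remaining equations gives: f(k, f(e, L)) = Y1,  g(f(B, L), h(tree(f(k, f(e, L)), Y1))) = g(f(f(b, b), h(g(tree(e, k), tree(e, k)))), h(X2)). Substituting into the earlier binding gives U := f(k, f(e, L)).
Bind Y1 := f(k, f(e, L)); substituting into the remaining equation gives: g(f(B, L), h(tree(f(k, f(e, L)), f(k, f(e, L))))) = g(f(f(b, b), h(g(tree(e, k), tree(e, k)))), h(X2)).
Decompose g/2: f(B, L) = f(f(b, b), h(g(tree(e, k), tree(e, k)))),  h(tree(f(k, f(e, L)), f(k, f(e, L)))) = h(X2).
Decompose f/2: B = f(b, b),  L = h(g(tree(e, k), tree(e, k))).
Bind B := f(b, b); no other remaining equation mentions B.
Bind L := h(g(tree(e, k), tree(e, k))); substituting into the remaining equation gives: h(tree(f(k, f(e, h(g(tree(e, k), tree(e, k))))), f(k, f(e, h(g(tree(e, k), tree(e, k))))))) = h(X2). Substituting into the earlier bindings gives U := f(k, f(e, h(g(tree(e, k), tree(e, k))))), X1 := h(g(tree(e, k), tree(e, k))), Y1 := f(k, f(e, h(g(tree(e, k), tree(e, k))))).
Decompose h/1: tree(f(k, f(e, h(g(tree(e, k), tree(e, k))))), f(k, f(e, h(g(tree(e, k), tree(e, k)))))) = X2.
Bind X2 := tree(f(k, f(e, h(g(tree(e, k), tree(e, k))))), f(k, f(e, h(g(tree(e, k), tree(e, k)))))).
No equations remain and no clash or occurs-check failure arose, so a unifier exists.

YES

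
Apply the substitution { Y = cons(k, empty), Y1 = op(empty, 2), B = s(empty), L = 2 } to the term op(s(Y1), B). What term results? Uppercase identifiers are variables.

Replace each occurrence of Y1 with op(empty, 2).
Replace each occurrence of B with s(empty).
Result: op(s(op(empty, 2)), s(empty)).

op(s(op(empty, 2)), s(empty))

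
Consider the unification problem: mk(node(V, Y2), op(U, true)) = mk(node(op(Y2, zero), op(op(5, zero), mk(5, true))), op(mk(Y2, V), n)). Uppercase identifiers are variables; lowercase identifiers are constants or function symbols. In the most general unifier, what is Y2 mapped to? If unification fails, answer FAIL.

FAIL

Decompose mk/2: node(V, Y2) = node(op(Y2, zero), op(op(5, zero), mk(5, true))),  op(U, true) = op(mk(Y2, V), n).
Decompose node/2: V = op(Y2, zero),  Y2 = op(op(5, zero), mk(5, true)).
Bind V := op(Y2, zero); substituting into the one remaining equation that mentions V gives: op(U, true) = op(mk(Y2, op(Y2, zero)), n).
Bind Y2 := op(op(5, zero), mk(5, true)); substituting into the remaining equation gives: op(U, true) = op(mk(op(op(5, zero), mk(5, true)), op(op(op(5, zero), mk(5, true)), zero)), n). Substituting into the earlier binding gives V := op(op(op(5, zero), mk(5, true)), zero).
Decompose op/2: U = mk(op(op(5, zero), mk(5, true)), op(op(op(5, zero), mk(5, true)), zero)),  true = n.
Bind U := mk(op(op(5, zero), mk(5, true)), op(op(op(5, zero), mk(5, true)), zero)); no other remaining equation mentions U.
Clash: constants true and n differ; no unifier exists.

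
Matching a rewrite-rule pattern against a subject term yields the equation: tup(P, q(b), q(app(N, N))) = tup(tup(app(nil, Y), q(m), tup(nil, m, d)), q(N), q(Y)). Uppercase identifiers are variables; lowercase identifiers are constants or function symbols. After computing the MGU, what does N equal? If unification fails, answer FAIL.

b

Decompose tup/3: P = tup(app(nil, Y), q(m), tup(nil, m, d)),  q(b) = q(N),  q(app(N, N)) = q(Y).
Bind P := tup(app(nil, Y), q(m), tup(nil, m, d)); no other remaining equation mentions P.
Decompose q/1: b = N.
Bind N := b; substituting into the remaining equation gives: q(app(b, b)) = q(Y).
Decompose q/1: app(b, b) = Y.
Bind Y := app(b, b). Substituting into the earlier binding gives P := tup(app(nil, app(b, b)), q(m), tup(nil, m, d)).
MGU = { P -> tup(app(nil, app(b, b)), q(m), tup(nil, m, d)), N -> b, Y -> app(b, b) }, so N -> b.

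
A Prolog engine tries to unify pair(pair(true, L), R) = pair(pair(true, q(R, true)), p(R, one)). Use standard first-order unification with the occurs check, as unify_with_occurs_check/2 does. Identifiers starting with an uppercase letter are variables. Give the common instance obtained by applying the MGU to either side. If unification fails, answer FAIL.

Decompose pair/2: pair(true, L) = pair(true, q(R, true)),  R = p(R, one).
Decompose pair/2: true = true,  L = q(R, true).
Delete trivial equation true = true.
Bind L := q(R, true); no other remaining equation mentions L.
Occurs check fails: R occurs in p(R, one); the equation R = p(R, one) has no finite solution.

FAIL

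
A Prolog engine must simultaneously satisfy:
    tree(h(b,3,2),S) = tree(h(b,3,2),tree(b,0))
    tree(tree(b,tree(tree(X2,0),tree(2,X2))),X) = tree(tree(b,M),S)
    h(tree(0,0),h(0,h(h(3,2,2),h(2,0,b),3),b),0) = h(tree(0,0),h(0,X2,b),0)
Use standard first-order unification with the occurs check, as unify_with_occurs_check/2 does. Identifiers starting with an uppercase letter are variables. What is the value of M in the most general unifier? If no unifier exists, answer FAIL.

tree(tree(h(h(3,2,2),h(2,0,b),3),0),tree(2,h(h(3,2,2),h(2,0,b),3)))

Decompose tree/2: h(b,3,2) = h(b,3,2),  S = tree(b,0).
Delete trivial equation h(b,3,2) = h(b,3,2).
Bind S := tree(b,0); substituting into the one remaining equation that mentions S gives: tree(tree(b,tree(tree(X2,0),tree(2,X2))),X) = tree(tree(b,M),tree(b,0)).
Decompose tree/2: tree(b,tree(tree(X2,0),tree(2,X2))) = tree(b,M),  X = tree(b,0).
Decompose tree/2: b = b,  tree(tree(X2,0),tree(2,X2)) = M.
Delete trivial equation b = b.
Bind M := tree(tree(X2,0),tree(2,X2)); no other remaining equation mentions M.
Bind X := tree(b,0); no other remaining equation mentions X.
Decompose h/3: tree(0,0) = tree(0,0),  h(0,h(h(3,2,2),h(2,0,b),3),b) = h(0,X2,b),  0 = 0.
Delete trivial equation tree(0,0) = tree(0,0).
Decompose h/3: 0 = 0,  h(h(3,2,2),h(2,0,b),3) = X2,  b = b.
Delete trivial equation 0 = 0.
Bind X2 := h(h(3,2,2),h(2,0,b),3); no other remaining equation mentions X2. Substituting into the earlier binding gives M := tree(tree(h(h(3,2,2),h(2,0,b),3),0),tree(2,h(h(3,2,2),h(2,0,b),3))).
Delete trivial equation b = b.
Delete trivial equation 0 = 0.
MGU = { S ↦ tree(b,0), M ↦ tree(tree(h(h(3,2,2),h(2,0,b),3),0),tree(2,h(h(3,2,2),h(2,0,b),3))), X ↦ tree(b,0), X2 ↦ h(h(3,2,2),h(2,0,b),3) }, so M ↦ tree(tree(h(h(3,2,2),h(2,0,b),3),0),tree(2,h(h(3,2,2),h(2,0,b),3))).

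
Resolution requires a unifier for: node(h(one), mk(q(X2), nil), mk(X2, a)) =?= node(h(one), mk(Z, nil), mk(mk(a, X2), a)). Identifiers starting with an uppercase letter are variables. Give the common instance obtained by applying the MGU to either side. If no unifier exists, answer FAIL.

Decompose node/3: h(one) =?= h(one),  mk(q(X2), nil) =?= mk(Z, nil),  mk(X2, a) =?= mk(mk(a, X2), a).
Delete trivial equation h(one) =?= h(one).
Decompose mk/2: q(X2) =?= Z,  nil =?= nil.
Bind Z := q(X2); no other remaining equation mentions Z.
Delete trivial equation nil =?= nil.
Decompose mk/2: X2 =?= mk(a, X2),  a =?= a.
Occurs check fails: X2 occurs in mk(a, X2); the equation X2 =?= mk(a, X2) has no finite solution.

FAIL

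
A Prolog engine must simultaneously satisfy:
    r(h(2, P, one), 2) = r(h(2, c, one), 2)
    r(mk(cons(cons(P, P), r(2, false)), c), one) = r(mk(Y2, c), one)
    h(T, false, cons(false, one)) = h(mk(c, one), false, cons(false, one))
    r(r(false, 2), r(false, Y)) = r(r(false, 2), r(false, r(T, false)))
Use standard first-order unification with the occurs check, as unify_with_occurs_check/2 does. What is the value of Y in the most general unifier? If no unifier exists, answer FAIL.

r(mk(c, one), false)

Decompose r/2: h(2, P, one) = h(2, c, one),  2 = 2.
Decompose h/3: 2 = 2,  P = c,  one = one.
Delete trivial equation 2 = 2.
Bind P := c; substituting into the one remaining equation that mentions P gives: r(mk(cons(cons(c, c), r(2, false)), c), one) = r(mk(Y2, c), one).
Delete trivial equation one = one.
Delete trivial equation 2 = 2.
Decompose r/2: mk(cons(cons(c, c), r(2, false)), c) = mk(Y2, c),  one = one.
Decompose mk/2: cons(cons(c, c), r(2, false)) = Y2,  c = c.
Bind Y2 := cons(cons(c, c), r(2, false)); no other remaining equation mentions Y2.
Delete trivial equation c = c.
Delete trivial equation one = one.
Decompose h/3: T = mk(c, one),  false = false,  cons(false, one) = cons(false, one).
Bind T := mk(c, one); substituting into the one remaining equation that mentions T gives: r(r(false, 2), r(false, Y)) = r(r(false, 2), r(false, r(mk(c, one), false))).
Delete trivial equation false = false.
Delete trivial equation cons(false, one) = cons(false, one).
Decompose r/2: r(false, 2) = r(false, 2),  r(false, Y) = r(false, r(mk(c, one), false)).
Delete trivial equation r(false, 2) = r(false, 2).
Decompose r/2: false = false,  Y = r(mk(c, one), false).
Delete trivial equation false = false.
Bind Y := r(mk(c, one), false).
MGU = { P = c, Y2 = cons(cons(c, c), r(2, false)), T = mk(c, one), Y = r(mk(c, one), false) }, so Y = r(mk(c, one), false).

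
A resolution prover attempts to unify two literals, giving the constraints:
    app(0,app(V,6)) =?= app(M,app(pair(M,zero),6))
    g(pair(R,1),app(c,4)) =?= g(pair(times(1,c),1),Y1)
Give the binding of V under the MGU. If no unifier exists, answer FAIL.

pair(0,zero)

Decompose app/2: 0 =?= M,  app(V,6) =?= app(pair(M,zero),6).
Bind M := 0; substituting into the one remaining equation that mentions M gives: app(V,6) =?= app(pair(0,zero),6).
Decompose app/2: V =?= pair(0,zero),  6 =?= 6.
Bind V := pair(0,zero); no other remaining equation mentions V.
Delete trivial equation 6 =?= 6.
Decompose g/2: pair(R,1) =?= pair(times(1,c),1),  app(c,4) =?= Y1.
Decompose pair/2: R =?= times(1,c),  1 =?= 1.
Bind R := times(1,c); no other remaining equation mentions R.
Delete trivial equation 1 =?= 1.
Bind Y1 := app(c,4).
MGU = { M := 0, V := pair(0,zero), R := times(1,c), Y1 := app(c,4) }, so V := pair(0,zero).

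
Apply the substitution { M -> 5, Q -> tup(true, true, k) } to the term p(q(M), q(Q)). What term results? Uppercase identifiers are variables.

Replace each occurrence of M with 5.
Replace each occurrence of Q with tup(true, true, k).
Result: p(q(5), q(tup(true, true, k))).

p(q(5), q(tup(true, true, k)))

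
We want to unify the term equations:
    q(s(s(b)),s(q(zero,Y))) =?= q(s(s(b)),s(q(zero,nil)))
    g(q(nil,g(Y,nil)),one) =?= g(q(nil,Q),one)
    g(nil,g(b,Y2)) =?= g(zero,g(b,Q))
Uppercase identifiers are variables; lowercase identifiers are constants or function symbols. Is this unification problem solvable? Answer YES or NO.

NO

Decompose q/2: s(s(b)) =?= s(s(b)),  s(q(zero,Y)) =?= s(q(zero,nil)).
Delete trivial equation s(s(b)) =?= s(s(b)).
Decompose s/1: q(zero,Y) =?= q(zero,nil).
Decompose q/2: zero =?= zero,  Y =?= nil.
Delete trivial equation zero =?= zero.
Bind Y := nil; substituting into the one remaining equation that mentions Y gives: g(q(nil,g(nil,nil)),one) =?= g(q(nil,Q),one).
Decompose g/2: q(nil,g(nil,nil)) =?= q(nil,Q),  one =?= one.
Decompose q/2: nil =?= nil,  g(nil,nil) =?= Q.
Delete trivial equation nil =?= nil.
Bind Q := g(nil,nil); substituting into the one remaining equation that mentions Q gives: g(nil,g(b,Y2)) =?= g(zero,g(b,g(nil,nil))).
Delete trivial equation one =?= one.
Decompose g/2: nil =?= zero,  g(b,Y2) =?= g(b,g(nil,nil)).
Clash: constants nil and zero differ; no unifier exists.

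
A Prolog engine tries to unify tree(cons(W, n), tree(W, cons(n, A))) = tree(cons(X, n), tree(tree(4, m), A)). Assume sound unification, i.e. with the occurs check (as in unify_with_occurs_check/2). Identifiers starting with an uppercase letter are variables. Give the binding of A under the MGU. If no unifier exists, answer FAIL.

FAIL

Decompose tree/2: cons(W, n) = cons(X, n),  tree(W, cons(n, A)) = tree(tree(4, m), A).
Decompose cons/2: W = X,  n = n.
Bind W := X; substituting into the one remaining equation that mentions W gives: tree(X, cons(n, A)) = tree(tree(4, m), A).
Delete trivial equation n = n.
Decompose tree/2: X = tree(4, m),  cons(n, A) = A.
Bind X := tree(4, m); no other remaining equation mentions X. Substituting into the earlier binding gives W := tree(4, m).
Occurs check fails: A occurs in cons(n, A); the equation A = cons(n, A) has no finite solution.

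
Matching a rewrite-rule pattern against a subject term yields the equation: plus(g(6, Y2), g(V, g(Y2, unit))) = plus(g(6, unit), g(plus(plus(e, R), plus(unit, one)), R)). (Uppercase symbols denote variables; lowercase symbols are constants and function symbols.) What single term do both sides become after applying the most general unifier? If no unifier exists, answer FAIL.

Decompose plus/2: g(6, Y2) = g(6, unit),  g(V, g(Y2, unit)) = g(plus(plus(e, R), plus(unit, one)), R).
Decompose g/2: 6 = 6,  Y2 = unit.
Delete trivial equation 6 = 6.
Bind Y2 := unit; substituting into the remaining equation gives: g(V, g(unit, unit)) = g(plus(plus(e, R), plus(unit, one)), R).
Decompose g/2: V = plus(plus(e, R), plus(unit, one)),  g(unit, unit) = R.
Bind V := plus(plus(e, R), plus(unit, one)); no other remaining equation mentions V.
Bind R := g(unit, unit). Substituting into the earlier binding gives V := plus(plus(e, g(unit, unit)), plus(unit, one)).
Applying the MGU to either side gives plus(g(6, unit), g(plus(plus(e, g(unit, unit)), plus(unit, one)), g(unit, unit))).

plus(g(6, unit), g(plus(plus(e, g(unit, unit)), plus(unit, one)), g(unit, unit)))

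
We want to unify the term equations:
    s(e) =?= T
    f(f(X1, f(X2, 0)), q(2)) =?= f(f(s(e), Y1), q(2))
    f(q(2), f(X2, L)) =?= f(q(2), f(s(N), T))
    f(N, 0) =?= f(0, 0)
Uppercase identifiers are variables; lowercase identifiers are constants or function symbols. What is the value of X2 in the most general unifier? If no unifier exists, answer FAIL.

Bind T := s(e); substituting into the one remaining equation that mentions T gives: f(q(2), f(X2, L)) =?= f(q(2), f(s(N), s(e))).
Decompose f/2: f(X1, f(X2, 0)) =?= f(s(e), Y1),  q(2) =?= q(2).
Decompose f/2: X1 =?= s(e),  f(X2, 0) =?= Y1.
Bind X1 := s(e); no other remaining equation mentions X1.
Bind Y1 := f(X2, 0); no other remaining equation mentions Y1.
Delete trivial equation q(2) =?= q(2).
Decompose f/2: q(2) =?= q(2),  f(X2, L) =?= f(s(N), s(e)).
Delete trivial equation q(2) =?= q(2).
Decompose f/2: X2 =?= s(N),  L =?= s(e).
Bind X2 := s(N); no other remaining equation mentions X2. Substituting into the earlier binding gives Y1 := f(s(N), 0).
Bind L := s(e); no other remaining equation mentions L.
Decompose f/2: N =?= 0,  0 =?= 0.
Bind N := 0; no other remaining equation mentions N. Substituting into the earlier bindings gives Y1 := f(s(0), 0), X2 := s(0).
Delete trivial equation 0 =?= 0.
MGU = { T -> s(e), X1 -> s(e), Y1 -> f(s(0), 0), X2 -> s(0), L -> s(e), N -> 0 }, so X2 -> s(0).

s(0)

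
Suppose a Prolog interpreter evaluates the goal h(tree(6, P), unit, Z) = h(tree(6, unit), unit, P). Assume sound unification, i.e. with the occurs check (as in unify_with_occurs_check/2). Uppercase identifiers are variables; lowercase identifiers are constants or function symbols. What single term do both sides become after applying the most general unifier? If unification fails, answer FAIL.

Decompose h/3: tree(6, P) = tree(6, unit),  unit = unit,  Z = P.
Decompose tree/2: 6 = 6,  P = unit.
Delete trivial equation 6 = 6.
Bind P := unit; substituting into the one remaining equation that mentions P gives: Z = unit.
Delete trivial equation unit = unit.
Bind Z := unit.
Applying the MGU to either side gives h(tree(6, unit), unit, unit).

h(tree(6, unit), unit, unit)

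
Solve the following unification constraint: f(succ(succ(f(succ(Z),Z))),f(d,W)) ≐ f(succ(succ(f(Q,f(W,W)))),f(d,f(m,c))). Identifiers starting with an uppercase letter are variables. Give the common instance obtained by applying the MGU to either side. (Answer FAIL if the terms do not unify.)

Decompose f/2: succ(succ(f(succ(Z),Z))) ≐ succ(succ(f(Q,f(W,W)))),  f(d,W) ≐ f(d,f(m,c)).
Decompose succ/1: succ(f(succ(Z),Z)) ≐ succ(f(Q,f(W,W))).
Decompose succ/1: f(succ(Z),Z) ≐ f(Q,f(W,W)).
Decompose f/2: succ(Z) ≐ Q,  Z ≐ f(W,W).
Bind Q := succ(Z); no other remaining equation mentions Q.
Bind Z := f(W,W); no other remaining equation mentions Z. Substituting into the earlier binding gives Q := succ(f(W,W)).
Decompose f/2: d ≐ d,  W ≐ f(m,c).
Delete trivial equation d ≐ d.
Bind W := f(m,c). Substituting into the earlier bindings gives Q := succ(f(f(m,c),f(m,c))), Z := f(f(m,c),f(m,c)).
Applying the MGU to either side gives f(succ(succ(f(succ(f(f(m,c),f(m,c))),f(f(m,c),f(m,c))))),f(d,f(m,c))).

f(succ(succ(f(succ(f(f(m,c),f(m,c))),f(f(m,c),f(m,c))))),f(d,f(m,c)))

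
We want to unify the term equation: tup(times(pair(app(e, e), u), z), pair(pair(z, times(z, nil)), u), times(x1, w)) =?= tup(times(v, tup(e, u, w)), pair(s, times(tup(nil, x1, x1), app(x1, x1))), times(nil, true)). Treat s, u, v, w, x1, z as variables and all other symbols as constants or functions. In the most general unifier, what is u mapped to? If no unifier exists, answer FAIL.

Decompose tup/3: times(pair(app(e, e), u), z) =?= times(v, tup(e, u, w)),  pair(pair(z, times(z, nil)), u) =?= pair(s, times(tup(nil, x1, x1), app(x1, x1))),  times(x1, w) =?= times(nil, true).
Decompose times/2: pair(app(e, e), u) =?= v,  z =?= tup(e, u, w).
Bind v := pair(app(e, e), u); no other remaining equation mentions v.
Bind z := tup(e, u, w); substituting into the one remaining equation that mentions z gives: pair(pair(tup(e, u, w), times(tup(e, u, w), nil)), u) =?= pair(s, times(tup(nil, x1, x1), app(x1, x1))).
Decompose pair/2: pair(tup(e, u, w), times(tup(e, u, w), nil)) =?= s,  u =?= times(tup(nil, x1, x1), app(x1, x1)).
Bind s := pair(tup(e, u, w), times(tup(e, u, w), nil)); no other remaining equation mentions s.
Bind u := times(tup(nil, x1, x1), app(x1, x1)); no other remaining equation mentions u. Substituting into the earlier bindings gives v := pair(app(e, e), times(tup(nil, x1, x1), app(x1, x1))), z := tup(e, times(tup(nil, x1, x1), app(x1, x1)), w), s := pair(tup(e, times(tup(nil, x1, x1), app(x1, x1)), w), times(tup(e, times(tup(nil, x1, x1), app(x1, x1)), w), nil)).
Decompose times/2: x1 =?= nil,  w =?= true.
Bind x1 := nil; no other remaining equation mentions x1. Substituting into the earlier bindings gives v := pair(app(e, e), times(tup(nil, nil, nil), app(nil, nil))), z := tup(e, times(tup(nil, nil, nil), app(nil, nil)), w), s := pair(tup(e, times(tup(nil, nil, nil), app(nil, nil)), w), times(tup(e, times(tup(nil, nil, nil), app(nil, nil)), w), nil)), u := times(tup(nil, nil, nil), app(nil, nil)).
Bind w := true. Substituting into the earlier bindings gives z := tup(e, times(tup(nil, nil, nil), app(nil, nil)), true), s := pair(tup(e, times(tup(nil, nil, nil), app(nil, nil)), true), times(tup(e, times(tup(nil, nil, nil), app(nil, nil)), true), nil)).
MGU = { v -> pair(app(e, e), times(tup(nil, nil, nil), app(nil, nil))), z -> tup(e, times(tup(nil, nil, nil), app(nil, nil)), true), s -> pair(tup(e, times(tup(nil, nil, nil), app(nil, nil)), true), times(tup(e, times(tup(nil, nil, nil), app(nil, nil)), true), nil)), u -> times(tup(nil, nil, nil), app(nil, nil)), x1 -> nil, w -> true }, so u -> times(tup(nil, nil, nil), app(nil, nil)).

times(tup(nil, nil, nil), app(nil, nil))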